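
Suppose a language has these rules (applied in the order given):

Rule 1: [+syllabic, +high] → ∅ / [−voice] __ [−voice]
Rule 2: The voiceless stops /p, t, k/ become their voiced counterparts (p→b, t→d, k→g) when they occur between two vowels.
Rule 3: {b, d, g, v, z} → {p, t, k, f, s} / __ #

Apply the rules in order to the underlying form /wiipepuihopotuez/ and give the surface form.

wiibebuihobodues

Rule 1 (high vowel syncope): no segment meets the environment; /wiipepuihopotuez/ is unchanged.
Rule 2 (intervocalic voicing): /p/ is a voiceless stop between vowels /i/ and /e/, so it voices to [b]. /p/ is a voiceless stop between vowels /e/ and /u/, so it voices to [b]. /p/ is a voiceless stop between vowels /o/ and /o/, so it voices to [b]. /t/ is a voiceless stop between vowels /o/ and /u/, so it voices to [d]. /wiipepuihopotuez/ → wiibebuihoboduez.
Rule 3 (final devoicing): /z/ is a voiced obstruent in word-final position, so it devoices to [s]. /wiibebuihoboduez/ → wiibebuihobodues.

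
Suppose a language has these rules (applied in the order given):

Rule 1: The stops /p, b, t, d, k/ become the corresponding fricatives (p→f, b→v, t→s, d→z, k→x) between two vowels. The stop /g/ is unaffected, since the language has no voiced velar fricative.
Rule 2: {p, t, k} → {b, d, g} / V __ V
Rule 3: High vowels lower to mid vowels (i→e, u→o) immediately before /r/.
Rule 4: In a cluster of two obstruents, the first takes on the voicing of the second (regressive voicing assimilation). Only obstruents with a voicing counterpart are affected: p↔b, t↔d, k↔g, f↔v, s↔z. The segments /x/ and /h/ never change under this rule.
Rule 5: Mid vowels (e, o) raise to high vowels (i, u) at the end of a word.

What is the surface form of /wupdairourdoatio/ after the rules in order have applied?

wubdaeroordoasiu

Rule 1 (intervocalic spirantization): /t/ is a stop between vowels /a/ and /i/, so it spirantizes to the fricative [s]. /wupdairourdoatio/ → wupdairourdoasio.
Rule 2 (intervocalic voicing): no segment meets the environment; /wupdairourdoasio/ is unchanged.
Rule 3 (pre-rhotic lowering): /i/ is a high vowel immediately before /r/, so it lowers to [e]. /u/ is a high vowel immediately before /r/, so it lowers to [o]. /wupdairourdoasio/ → wupdaeroordoasio.
Rule 4 (regressive voicing assimilation): /p/ precedes the voiced obstruent /d/, so it voices to [b] by assimilation. /wupdaeroordoasio/ → wubdaeroordoasio.
Rule 5 (final vowel raising): /o/ is a mid vowel in word-final position, so it raises to [u]. /wubdaeroordoasio/ → wubdaeroordoasiu.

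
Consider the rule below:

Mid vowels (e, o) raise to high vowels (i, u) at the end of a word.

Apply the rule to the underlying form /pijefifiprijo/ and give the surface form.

/o/ is a mid vowel in word-final position, so it raises to [u].
The other instance of /e/ does not occur in the required environment and remains unchanged.
Surface form: [pijefifipriju].

pijefifipriju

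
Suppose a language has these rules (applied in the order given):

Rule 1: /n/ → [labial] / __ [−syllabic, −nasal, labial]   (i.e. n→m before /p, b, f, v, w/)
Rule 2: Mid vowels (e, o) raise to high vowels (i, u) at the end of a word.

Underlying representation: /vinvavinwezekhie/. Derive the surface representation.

Rule 1 (nasal place assimilation): /n/ precedes the labial consonant /v/, so it assimilates in place to [m]. /n/ precedes the labial consonant /w/, so it assimilates in place to [m]. /vinvavinwezekhie/ → vimvavimwezekhie.
Rule 2 (final vowel raising): /e/ is a mid vowel in word-final position, so it raises to [i]. /vimvavimwezekhie/ → vimvavimwezekhii.

vimvavimwezekhii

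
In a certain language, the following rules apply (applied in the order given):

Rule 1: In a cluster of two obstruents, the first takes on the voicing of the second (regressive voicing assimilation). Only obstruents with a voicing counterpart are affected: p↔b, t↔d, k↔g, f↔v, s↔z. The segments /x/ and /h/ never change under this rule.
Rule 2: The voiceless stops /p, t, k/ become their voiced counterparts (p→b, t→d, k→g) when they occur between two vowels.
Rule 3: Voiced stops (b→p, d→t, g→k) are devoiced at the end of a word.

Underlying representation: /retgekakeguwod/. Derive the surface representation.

redgegageguwot

Rule 1 (regressive voicing assimilation): /t/ precedes the voiced obstruent /g/, so it voices to [d] by assimilation. /retgekakeguwod/ → redgekakeguwod.
Rule 2 (intervocalic voicing): /k/ is a voiceless stop between vowels /e/ and /a/, so it voices to [g]. /k/ is a voiceless stop between vowels /a/ and /e/, so it voices to [g]. /redgekakeguwod/ → redgegageguwod.
Rule 3 (final devoicing): /d/ is a voiced stop in word-final position, so it devoices to [t]. /redgegageguwod/ → redgegageguwot.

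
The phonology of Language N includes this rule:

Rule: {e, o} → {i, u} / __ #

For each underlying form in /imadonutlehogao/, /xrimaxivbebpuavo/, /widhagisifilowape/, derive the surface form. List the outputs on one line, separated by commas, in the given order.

/imadonutlehogao/: /o/ is a mid vowel in word-final position, so it raises to [u]. → [imadonutlehogau].
/xrimaxivbebpuavo/: /o/ is a mid vowel in word-final position, so it raises to [u]. → [xrimaxivbebpuavu].
/widhagisifilowape/: /e/ is a mid vowel in word-final position, so it raises to [i]. → [widhagisifilowapi].

imadonutlehogau, xrimaxivbebpuavu, widhagisifilowapi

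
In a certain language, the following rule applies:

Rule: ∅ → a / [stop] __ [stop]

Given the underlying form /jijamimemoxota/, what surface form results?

jijamimemoxota

No segment of /jijamimemoxota/ meets the structural description of the rule, so the form surfaces unchanged.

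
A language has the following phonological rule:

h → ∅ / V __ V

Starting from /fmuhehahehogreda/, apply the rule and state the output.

fmueaeogreda

/h/ occurs between vowels /u/ and /e/, so it deletes.
/h/ occurs between vowels /e/ and /a/, so it deletes.
/h/ occurs between vowels /a/ and /e/, so it deletes.
/h/ occurs between vowels /e/ and /o/, so it deletes.
Surface form: [fmueaeogreda].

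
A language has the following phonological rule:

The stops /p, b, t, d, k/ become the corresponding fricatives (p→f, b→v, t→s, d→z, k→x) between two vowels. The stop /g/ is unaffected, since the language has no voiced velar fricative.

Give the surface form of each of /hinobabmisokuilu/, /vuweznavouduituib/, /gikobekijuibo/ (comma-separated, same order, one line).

hinovabmisoxuilu, vuweznavouzuisuib, gixovexijuivo

/hinobabmisokuilu/: /b/ is a stop between vowels /o/ and /a/, so it spirantizes to the fricative [v]. /k/ is a stop between vowels /o/ and /u/, so it spirantizes to the fricative [x]. → [hinovabmisoxuilu].
/vuweznavouduituib/: /d/ is a stop between vowels /u/ and /u/, so it spirantizes to the fricative [z]. /t/ is a stop between vowels /i/ and /u/, so it spirantizes to the fricative [s]. → [vuweznavouzuisuib].
/gikobekijuibo/: /k/ is a stop between vowels /i/ and /o/, so it spirantizes to the fricative [x]. /b/ is a stop between vowels /o/ and /e/, so it spirantizes to the fricative [v]. /k/ is a stop between vowels /e/ and /i/, so it spirantizes to the fricative [x]. /b/ is a stop between vowels /i/ and /o/, so it spirantizes to the fricative [v]. → [gixovexijuivo].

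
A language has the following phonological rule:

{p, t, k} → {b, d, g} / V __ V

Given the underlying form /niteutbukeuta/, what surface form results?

nideutbugeuda

Scanning /niteutbukeuta/: /t/ is a voiceless stop between vowels /i/ and /e/, so it voices to [d]; /t/ at position 6 is not in the conditioning environment; /k/ is a voiceless stop between vowels /u/ and /e/, so it voices to [g]; /t/ is a voiceless stop between vowels /u/ and /a/, so it voices to [d].
Result: [nideutbugeuda].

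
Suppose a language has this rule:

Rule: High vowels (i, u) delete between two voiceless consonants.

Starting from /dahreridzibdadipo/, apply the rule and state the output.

No segment of /dahreridzibdadipo/ meets the structural description of the rule, so the form surfaces unchanged.

dahreridzibdadipo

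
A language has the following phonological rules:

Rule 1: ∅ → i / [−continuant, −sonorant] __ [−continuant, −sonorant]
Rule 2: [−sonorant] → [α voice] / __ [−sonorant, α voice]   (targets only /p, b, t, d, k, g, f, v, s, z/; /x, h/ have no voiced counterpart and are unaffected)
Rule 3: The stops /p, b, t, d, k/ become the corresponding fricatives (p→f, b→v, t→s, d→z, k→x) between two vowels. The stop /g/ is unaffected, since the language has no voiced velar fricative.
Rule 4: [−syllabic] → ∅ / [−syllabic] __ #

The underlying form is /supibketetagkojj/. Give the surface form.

sufivixesesagixoj

Rule 1 (stop-cluster i-epenthesis): /b/ and /k/ form a stop–stop cluster, so [i] is inserted between them. /g/ and /k/ form a stop–stop cluster, so [i] is inserted between them. /supibketetagkojj/ → supibiketetagikojj.
Rule 2 (regressive voicing assimilation): no segment meets the environment; /supibiketetagikojj/ is unchanged.
Rule 3 (intervocalic spirantization): /p/ is a stop between vowels /u/ and /i/, so it spirantizes to the fricative [f]. /b/ is a stop between vowels /i/ and /i/, so it spirantizes to the fricative [v]. /k/ is a stop between vowels /i/ and /e/, so it spirantizes to the fricative [x]. /t/ is a stop between vowels /e/ and /e/, so it spirantizes to the fricative [s]. /t/ is a stop between vowels /e/ and /a/, so it spirantizes to the fricative [s]. /k/ is a stop between vowels /i/ and /o/, so it spirantizes to the fricative [x]. /supibiketetagikojj/ → sufivixesesagixojj.
Rule 4 (final cluster simplification): /j/ is the second consonant of a word-final cluster /jj/, so it deletes. /sufivixesesagixojj/ → sufivixesesagixoj.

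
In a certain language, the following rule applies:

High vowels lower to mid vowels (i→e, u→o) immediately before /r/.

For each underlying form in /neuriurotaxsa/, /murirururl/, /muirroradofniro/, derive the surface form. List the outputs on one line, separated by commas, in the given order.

/neuriurotaxsa/: /u/ is a high vowel immediately before /r/, so it lowers to [o]. /u/ is a high vowel immediately before /r/, so it lowers to [o]. → [neoriorotaxsa].
/murirururl/: /u/ is a high vowel immediately before /r/, so it lowers to [o]. /i/ is a high vowel immediately before /r/, so it lowers to [e]. /u/ is a high vowel immediately before /r/, so it lowers to [o]. /u/ is a high vowel immediately before /r/, so it lowers to [o]. → [morerororl].
/muirroradofniro/: /i/ is a high vowel immediately before /r/, so it lowers to [e]. /i/ is a high vowel immediately before /r/, so it lowers to [e]. → [muerroradofnero].

neoriorotaxsa, morerororl, muerroradofnero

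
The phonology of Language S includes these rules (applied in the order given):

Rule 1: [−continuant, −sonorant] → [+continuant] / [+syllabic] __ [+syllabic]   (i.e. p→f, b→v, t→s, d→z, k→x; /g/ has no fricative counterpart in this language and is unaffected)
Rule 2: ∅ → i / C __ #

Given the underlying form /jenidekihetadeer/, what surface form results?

Rule 1 (intervocalic spirantization): /d/ is a stop between vowels /i/ and /e/, so it spirantizes to the fricative [z]. /k/ is a stop between vowels /e/ and /i/, so it spirantizes to the fricative [x]. /t/ is a stop between vowels /e/ and /a/, so it spirantizes to the fricative [s]. /d/ is a stop between vowels /a/ and /e/, so it spirantizes to the fricative [z]. /jenidekihetadeer/ → jenizexihesazeer.
Rule 2 (final i-epenthesis): the form ends in the consonant /r/, so [i] is inserted word-finally. /jenizexihesazeer/ → jenizexihesazeeri.

jenizexihesazeeri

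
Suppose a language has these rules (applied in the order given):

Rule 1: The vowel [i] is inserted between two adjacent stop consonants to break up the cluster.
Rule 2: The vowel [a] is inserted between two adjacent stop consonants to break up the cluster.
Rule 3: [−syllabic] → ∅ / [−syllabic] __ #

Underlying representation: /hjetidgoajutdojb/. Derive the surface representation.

Rule 1 (stop-cluster i-epenthesis): /d/ and /g/ form a stop–stop cluster, so [i] is inserted between them. /t/ and /d/ form a stop–stop cluster, so [i] is inserted between them. /hjetidgoajutdojb/ → hjetidigoajutidojb.
Rule 2 (stop-cluster a-epenthesis): no segment meets the environment; /hjetidigoajutidojb/ is unchanged.
Rule 3 (final cluster simplification): /b/ is the second consonant of a word-final cluster /jb/, so it deletes. /hjetidigoajutidojb/ → hjetidigoajutidoj.

hjetidigoajutidoj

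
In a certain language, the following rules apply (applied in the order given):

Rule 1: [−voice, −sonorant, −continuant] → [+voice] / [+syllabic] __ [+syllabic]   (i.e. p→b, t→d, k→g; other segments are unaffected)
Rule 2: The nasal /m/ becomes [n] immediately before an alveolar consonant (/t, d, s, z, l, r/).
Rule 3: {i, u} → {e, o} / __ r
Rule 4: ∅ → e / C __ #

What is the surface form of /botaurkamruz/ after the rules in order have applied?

Rule 1 (intervocalic voicing): /t/ is a voiceless stop between vowels /o/ and /a/, so it voices to [d]. /botaurkamruz/ → bodaurkamruz.
Rule 2 (nasal place assimilation): /m/ precedes the alveolar consonant /r/, so it assimilates in place to [n]. /bodaurkamruz/ → bodaurkanruz.
Rule 3 (pre-rhotic lowering): /u/ is a high vowel immediately before /r/, so it lowers to [o]. /bodaurkanruz/ → bodaorkanruz.
Rule 4 (final e-epenthesis): the form ends in the consonant /z/, so [e] is inserted word-finally. /bodaorkanruz/ → bodaorkanruze.

bodaorkanruze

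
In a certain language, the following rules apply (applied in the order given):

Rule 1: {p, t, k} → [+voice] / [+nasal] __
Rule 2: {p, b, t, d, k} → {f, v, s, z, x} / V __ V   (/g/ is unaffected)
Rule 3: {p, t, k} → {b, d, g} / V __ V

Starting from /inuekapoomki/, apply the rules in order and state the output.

inuexafoomgi

Rule 1 (post-nasal voicing): /k/ is a voiceless stop immediately after the nasal /m/, so it voices to [g]. /inuekapoomki/ → inuekapoomgi.
Rule 2 (intervocalic spirantization): /k/ is a stop between vowels /e/ and /a/, so it spirantizes to the fricative [x]. /p/ is a stop between vowels /a/ and /o/, so it spirantizes to the fricative [f]. /inuekapoomgi/ → inuexafoomgi.
Rule 3 (intervocalic voicing): no segment meets the environment; /inuexafoomgi/ is unchanged.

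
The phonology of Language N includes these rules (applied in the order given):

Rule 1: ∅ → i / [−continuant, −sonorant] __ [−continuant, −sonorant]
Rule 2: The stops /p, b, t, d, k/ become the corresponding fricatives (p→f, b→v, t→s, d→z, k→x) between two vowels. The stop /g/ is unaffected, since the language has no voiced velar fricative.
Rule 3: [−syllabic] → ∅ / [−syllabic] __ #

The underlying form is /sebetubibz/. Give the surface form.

Rule 1 (stop-cluster i-epenthesis): no segment meets the environment; /sebetubibz/ is unchanged.
Rule 2 (intervocalic spirantization): /b/ is a stop between vowels /e/ and /e/, so it spirantizes to the fricative [v]. /t/ is a stop between vowels /e/ and /u/, so it spirantizes to the fricative [s]. /b/ is a stop between vowels /u/ and /i/, so it spirantizes to the fricative [v]. /sebetubibz/ → sevesuvibz.
Rule 3 (final cluster simplification): /z/ is the second consonant of a word-final cluster /bz/, so it deletes. /sevesuvibz/ → sevesuvib.

sevesuvib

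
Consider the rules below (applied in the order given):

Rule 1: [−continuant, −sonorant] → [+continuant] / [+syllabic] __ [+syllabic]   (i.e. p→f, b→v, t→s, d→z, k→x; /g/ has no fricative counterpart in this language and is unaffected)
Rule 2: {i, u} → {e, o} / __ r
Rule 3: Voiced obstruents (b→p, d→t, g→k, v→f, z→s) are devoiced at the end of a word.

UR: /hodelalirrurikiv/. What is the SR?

hozelalerrorixif

Rule 1 (intervocalic spirantization): /d/ is a stop between vowels /o/ and /e/, so it spirantizes to the fricative [z]. /k/ is a stop between vowels /i/ and /i/, so it spirantizes to the fricative [x]. /hodelalirrurikiv/ → hozelalirrurixiv.
Rule 2 (pre-rhotic lowering): /i/ is a high vowel immediately before /r/, so it lowers to [e]. /u/ is a high vowel immediately before /r/, so it lowers to [o]. /hozelalirrurixiv/ → hozelalerrorixiv.
Rule 3 (final devoicing): /v/ is a voiced obstruent in word-final position, so it devoices to [f]. /hozelalerrorixiv/ → hozelalerrorixif.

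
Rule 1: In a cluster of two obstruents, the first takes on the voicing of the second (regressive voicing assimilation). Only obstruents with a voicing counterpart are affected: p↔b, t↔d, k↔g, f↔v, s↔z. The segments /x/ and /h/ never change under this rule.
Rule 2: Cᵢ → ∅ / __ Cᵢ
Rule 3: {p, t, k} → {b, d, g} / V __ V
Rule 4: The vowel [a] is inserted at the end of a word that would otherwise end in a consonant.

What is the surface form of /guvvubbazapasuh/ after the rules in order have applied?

Rule 1 (regressive voicing assimilation): no segment meets the environment; /guvvubbazapasuh/ is unchanged.
Rule 2 (degemination): /vv/ is a geminate; the first /v/ deletes. /bb/ is a geminate; the first /b/ deletes. /guvvubbazapasuh/ → guvubazapasuh.
Rule 3 (intervocalic voicing): /p/ is a voiceless stop between vowels /a/ and /a/, so it voices to [b]. /guvubazapasuh/ → guvubazabasuh.
Rule 4 (final a-epenthesis): the form ends in the consonant /h/, so [a] is inserted word-finally. /guvubazabasuh/ → guvubazabasuha.

guvubazabasuha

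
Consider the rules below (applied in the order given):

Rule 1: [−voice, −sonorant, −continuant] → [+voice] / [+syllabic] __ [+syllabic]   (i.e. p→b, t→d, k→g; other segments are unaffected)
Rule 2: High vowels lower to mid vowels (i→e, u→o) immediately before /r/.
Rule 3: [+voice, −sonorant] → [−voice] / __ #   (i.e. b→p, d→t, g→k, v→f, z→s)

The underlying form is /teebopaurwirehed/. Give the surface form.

teebobaorwerehet

Rule 1 (intervocalic voicing): /p/ is a voiceless stop between vowels /o/ and /a/, so it voices to [b]. /teebopaurwirehed/ → teebobaurwirehed.
Rule 2 (pre-rhotic lowering): /u/ is a high vowel immediately before /r/, so it lowers to [o]. /i/ is a high vowel immediately before /r/, so it lowers to [e]. /teebobaurwirehed/ → teebobaorwerehed.
Rule 3 (final devoicing): /d/ is a voiced obstruent in word-final position, so it devoices to [t]. /teebobaorwerehed/ → teebobaorwerehet.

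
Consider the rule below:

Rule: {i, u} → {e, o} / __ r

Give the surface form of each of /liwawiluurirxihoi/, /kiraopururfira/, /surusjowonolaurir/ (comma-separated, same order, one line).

liwawiluorerxihoi, keraopororfera, sorusjowonolaorer

/liwawiluurirxihoi/: /u/ is a high vowel immediately before /r/, so it lowers to [o]. /i/ is a high vowel immediately before /r/, so it lowers to [e]. → [liwawiluorerxihoi].
/kiraopururfira/: /i/ is a high vowel immediately before /r/, so it lowers to [e]. /u/ is a high vowel immediately before /r/, so it lowers to [o]. /u/ is a high vowel immediately before /r/, so it lowers to [o]. /i/ is a high vowel immediately before /r/, so it lowers to [e]. → [keraopororfera].
/surusjowonolaurir/: /u/ is a high vowel immediately before /r/, so it lowers to [o]. /u/ is a high vowel immediately before /r/, so it lowers to [o]. /i/ is a high vowel immediately before /r/, so it lowers to [e]. → [sorusjowonolaorer].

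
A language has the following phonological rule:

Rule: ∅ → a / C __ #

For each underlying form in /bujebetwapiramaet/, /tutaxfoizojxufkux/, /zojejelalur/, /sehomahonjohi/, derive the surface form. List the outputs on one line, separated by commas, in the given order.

bujebetwapiramaeta, tutaxfoizojxufkuxa, zojejelalura, sehomahonjohi

/bujebetwapiramaet/: the form ends in the consonant /t/, so [a] is inserted word-finally. → [bujebetwapiramaeta].
/tutaxfoizojxufkux/: the form ends in the consonant /x/, so [a] is inserted word-finally. → [tutaxfoizojxufkuxa].
/zojejelalur/: the form ends in the consonant /r/, so [a] is inserted word-finally. → [zojejelalura].
/sehomahonjohi/: the rule's environment is not met; surfaces unchanged as [sehomahonjohi].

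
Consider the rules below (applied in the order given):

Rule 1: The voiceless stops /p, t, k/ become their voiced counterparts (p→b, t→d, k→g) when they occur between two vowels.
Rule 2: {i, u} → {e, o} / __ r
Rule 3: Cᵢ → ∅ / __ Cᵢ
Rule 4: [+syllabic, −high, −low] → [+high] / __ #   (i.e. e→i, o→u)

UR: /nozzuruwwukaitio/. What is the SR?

Rule 1 (intervocalic voicing): /k/ is a voiceless stop between vowels /u/ and /a/, so it voices to [g]. /t/ is a voiceless stop between vowels /i/ and /i/, so it voices to [d]. /nozzuruwwukaitio/ → nozzuruwwugaidio.
Rule 2 (pre-rhotic lowering): /u/ is a high vowel immediately before /r/, so it lowers to [o]. /nozzuruwwugaidio/ → nozzoruwwugaidio.
Rule 3 (degemination): /zz/ is a geminate; the first /z/ deletes. /ww/ is a geminate; the first /w/ deletes. /nozzoruwwugaidio/ → nozoruwugaidio.
Rule 4 (final vowel raising): /o/ is a mid vowel in word-final position, so it raises to [u]. /nozoruwugaidio/ → nozoruwugaidiu.

nozoruwugaidiu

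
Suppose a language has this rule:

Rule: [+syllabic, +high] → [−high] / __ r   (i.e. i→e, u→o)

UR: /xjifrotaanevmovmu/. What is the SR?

xjifrotaanevmovmu

No segment of /xjifrotaanevmovmu/ meets the structural description of the rule, so the form surfaces unchanged.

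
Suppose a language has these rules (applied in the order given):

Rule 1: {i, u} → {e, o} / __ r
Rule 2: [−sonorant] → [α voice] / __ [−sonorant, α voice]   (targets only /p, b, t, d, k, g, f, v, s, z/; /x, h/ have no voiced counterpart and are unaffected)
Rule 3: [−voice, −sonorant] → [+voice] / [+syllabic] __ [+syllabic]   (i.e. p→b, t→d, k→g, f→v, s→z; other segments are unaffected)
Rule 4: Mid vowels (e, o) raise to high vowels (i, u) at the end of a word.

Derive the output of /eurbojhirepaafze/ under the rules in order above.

eorbojherebaavzi

Rule 1 (pre-rhotic lowering): /u/ is a high vowel immediately before /r/, so it lowers to [o]. /i/ is a high vowel immediately before /r/, so it lowers to [e]. /eurbojhirepaafze/ → eorbojherepaafze.
Rule 2 (regressive voicing assimilation): /f/ precedes the voiced obstruent /z/, so it voices to [v] by assimilation. /eorbojherepaafze/ → eorbojherepaavze.
Rule 3 (intervocalic voicing): /p/ is a voiceless obstruent between vowels /e/ and /a/, so it voices to [b]. /eorbojherepaavze/ → eorbojherebaavze.
Rule 4 (final vowel raising): /e/ is a mid vowel in word-final position, so it raises to [i]. /eorbojherebaavze/ → eorbojherebaavzi.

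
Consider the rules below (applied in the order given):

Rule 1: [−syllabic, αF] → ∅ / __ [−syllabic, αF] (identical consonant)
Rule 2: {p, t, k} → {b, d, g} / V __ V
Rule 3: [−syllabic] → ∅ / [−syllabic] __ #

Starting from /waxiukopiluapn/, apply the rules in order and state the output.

Rule 1 (degemination): no segment meets the environment; /waxiukopiluapn/ is unchanged.
Rule 2 (intervocalic voicing): /k/ is a voiceless stop between vowels /u/ and /o/, so it voices to [g]. /p/ is a voiceless stop between vowels /o/ and /i/, so it voices to [b]. /waxiukopiluapn/ → waxiugobiluapn.
Rule 3 (final cluster simplification): /n/ is the second consonant of a word-final cluster /pn/, so it deletes. /waxiugobiluapn/ → waxiugobiluap.

waxiugobiluap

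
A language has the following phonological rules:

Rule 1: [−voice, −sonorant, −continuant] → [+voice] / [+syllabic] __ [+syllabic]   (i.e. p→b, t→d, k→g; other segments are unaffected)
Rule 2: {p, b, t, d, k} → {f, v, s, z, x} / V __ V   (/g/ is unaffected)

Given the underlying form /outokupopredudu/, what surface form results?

ouzoguvoprezuzu

Rule 1 (intervocalic voicing): /t/ is a voiceless stop between vowels /u/ and /o/, so it voices to [d]. /k/ is a voiceless stop between vowels /o/ and /u/, so it voices to [g]. /p/ is a voiceless stop between vowels /u/ and /o/, so it voices to [b]. /outokupopredudu/ → oudogubopredudu.
Rule 2 (intervocalic spirantization): /d/ is a stop between vowels /u/ and /o/, so it spirantizes to the fricative [z]. /b/ is a stop between vowels /u/ and /o/, so it spirantizes to the fricative [v]. /d/ is a stop between vowels /e/ and /u/, so it spirantizes to the fricative [z]. /d/ is a stop between vowels /u/ and /u/, so it spirantizes to the fricative [z]. /oudogubopredudu/ → ouzoguvoprezuzu.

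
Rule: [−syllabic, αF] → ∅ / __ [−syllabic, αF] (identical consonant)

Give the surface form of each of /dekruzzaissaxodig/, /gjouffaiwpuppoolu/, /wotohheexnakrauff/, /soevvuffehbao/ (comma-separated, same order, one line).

dekruzaisaxodig, gjoufaiwpupoolu, wotoheexnakrauf, soevufehbao

/dekruzzaissaxodig/: /zz/ is a geminate; the first /z/ deletes. /ss/ is a geminate; the first /s/ deletes. → [dekruzaisaxodig].
/gjouffaiwpuppoolu/: /ff/ is a geminate; the first /f/ deletes. /pp/ is a geminate; the first /p/ deletes. → [gjoufaiwpupoolu].
/wotohheexnakrauff/: /hh/ is a geminate; the first /h/ deletes. /ff/ is a geminate; the first /f/ deletes. → [wotoheexnakrauf].
/soevvuffehbao/: /vv/ is a geminate; the first /v/ deletes. /ff/ is a geminate; the first /f/ deletes. → [soevufehbao].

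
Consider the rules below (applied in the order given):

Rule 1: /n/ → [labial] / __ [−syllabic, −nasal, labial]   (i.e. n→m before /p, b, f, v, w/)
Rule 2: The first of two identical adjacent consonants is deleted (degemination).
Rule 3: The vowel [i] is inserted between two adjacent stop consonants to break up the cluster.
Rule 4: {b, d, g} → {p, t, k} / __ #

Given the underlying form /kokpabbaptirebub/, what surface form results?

Rule 1 (nasal place assimilation): no segment meets the environment; /kokpabbaptirebub/ is unchanged.
Rule 2 (degemination): /bb/ is a geminate; the first /b/ deletes. /kokpabbaptirebub/ → kokpabaptirebub.
Rule 3 (stop-cluster i-epenthesis): /k/ and /p/ form a stop–stop cluster, so [i] is inserted between them. /p/ and /t/ form a stop–stop cluster, so [i] is inserted between them. /kokpabaptirebub/ → kokipabapitirebub.
Rule 4 (final devoicing): /b/ is a voiced stop in word-final position, so it devoices to [p]. /kokipabapitirebub/ → kokipabapitirebup.

kokipabapitirebup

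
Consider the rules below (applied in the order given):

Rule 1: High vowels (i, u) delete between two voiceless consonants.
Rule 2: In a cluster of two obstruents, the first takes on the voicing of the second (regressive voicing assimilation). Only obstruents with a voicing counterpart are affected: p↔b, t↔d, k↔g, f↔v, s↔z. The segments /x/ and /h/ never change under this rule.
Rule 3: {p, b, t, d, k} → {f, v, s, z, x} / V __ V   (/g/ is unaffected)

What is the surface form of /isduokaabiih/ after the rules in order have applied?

Rule 1 (high vowel syncope): no segment meets the environment; /isduokaabiih/ is unchanged.
Rule 2 (regressive voicing assimilation): /s/ precedes the voiced obstruent /d/, so it voices to [z] by assimilation. /isduokaabiih/ → izduokaabiih.
Rule 3 (intervocalic spirantization): /k/ is a stop between vowels /o/ and /a/, so it spirantizes to the fricative [x]. /b/ is a stop between vowels /a/ and /i/, so it spirantizes to the fricative [v]. /izduokaabiih/ → izduoxaaviih.

izduoxaaviih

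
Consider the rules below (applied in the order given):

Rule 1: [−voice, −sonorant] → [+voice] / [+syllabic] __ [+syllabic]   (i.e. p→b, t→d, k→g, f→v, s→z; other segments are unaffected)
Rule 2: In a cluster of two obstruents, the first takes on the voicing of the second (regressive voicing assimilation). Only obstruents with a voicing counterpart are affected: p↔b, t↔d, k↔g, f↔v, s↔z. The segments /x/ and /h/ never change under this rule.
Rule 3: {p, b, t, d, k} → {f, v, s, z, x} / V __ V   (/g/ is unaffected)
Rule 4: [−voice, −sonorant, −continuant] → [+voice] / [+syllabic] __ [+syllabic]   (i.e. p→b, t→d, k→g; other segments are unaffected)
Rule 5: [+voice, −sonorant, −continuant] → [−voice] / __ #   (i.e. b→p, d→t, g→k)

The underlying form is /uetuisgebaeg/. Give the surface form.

uezuizgevaek

Rule 1 (intervocalic voicing): /t/ is a voiceless obstruent between vowels /e/ and /u/, so it voices to [d]. /uetuisgebaeg/ → ueduisgebaeg.
Rule 2 (regressive voicing assimilation): /s/ precedes the voiced obstruent /g/, so it voices to [z] by assimilation. /ueduisgebaeg/ → ueduizgebaeg.
Rule 3 (intervocalic spirantization): /d/ is a stop between vowels /e/ and /u/, so it spirantizes to the fricative [z]. /b/ is a stop between vowels /e/ and /a/, so it spirantizes to the fricative [v]. /ueduizgebaeg/ → uezuizgevaeg.
Rule 4 (intervocalic voicing): no segment meets the environment; /uezuizgevaeg/ is unchanged.
Rule 5 (final devoicing): /g/ is a voiced stop in word-final position, so it devoices to [k]. /uezuizgevaeg/ → uezuizgevaek.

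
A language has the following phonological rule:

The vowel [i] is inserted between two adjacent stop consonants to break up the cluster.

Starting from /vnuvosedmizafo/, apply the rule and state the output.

vnuvosedmizafo

No segment of /vnuvosedmizafo/ meets the structural description of the rule, so the form surfaces unchanged.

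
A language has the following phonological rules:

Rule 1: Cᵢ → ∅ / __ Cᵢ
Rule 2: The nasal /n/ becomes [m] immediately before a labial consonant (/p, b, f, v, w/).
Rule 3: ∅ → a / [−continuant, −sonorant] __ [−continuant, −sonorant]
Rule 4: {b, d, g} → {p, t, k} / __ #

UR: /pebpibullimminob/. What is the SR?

Rule 1 (degemination): /ll/ is a geminate; the first /l/ deletes. /mm/ is a geminate; the first /m/ deletes. /pebpibullimminob/ → pebpibuliminob.
Rule 2 (nasal place assimilation): no segment meets the environment; /pebpibuliminob/ is unchanged.
Rule 3 (stop-cluster a-epenthesis): /b/ and /p/ form a stop–stop cluster, so [a] is inserted between them. /pebpibuliminob/ → pebapibuliminob.
Rule 4 (final devoicing): /b/ is a voiced stop in word-final position, so it devoices to [p]. /pebapibuliminob/ → pebapibuliminop.

pebapibuliminop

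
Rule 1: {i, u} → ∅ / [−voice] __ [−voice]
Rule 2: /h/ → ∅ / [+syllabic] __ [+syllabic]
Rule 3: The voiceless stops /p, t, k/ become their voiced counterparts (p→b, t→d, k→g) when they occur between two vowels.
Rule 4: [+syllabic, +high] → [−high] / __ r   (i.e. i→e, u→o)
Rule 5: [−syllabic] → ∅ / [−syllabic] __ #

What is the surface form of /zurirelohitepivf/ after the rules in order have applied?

Rule 1 (high vowel syncope): /i/ is a high vowel flanked by voiceless consonants /h/ and /t/, so it deletes. /zurirelohitepivf/ → zurirelohtepivf.
Rule 2 (intervocalic h-deletion): no segment meets the environment; /zurirelohtepivf/ is unchanged.
Rule 3 (intervocalic voicing): /p/ is a voiceless stop between vowels /e/ and /i/, so it voices to [b]. /zurirelohtepivf/ → zurirelohtebivf.
Rule 4 (pre-rhotic lowering): /u/ is a high vowel immediately before /r/, so it lowers to [o]. /i/ is a high vowel immediately before /r/, so it lowers to [e]. /zurirelohtebivf/ → zorerelohtebivf.
Rule 5 (final cluster simplification): /f/ is the second consonant of a word-final cluster /vf/, so it deletes. /zorerelohtebivf/ → zorerelohtebiv.

zorerelohtebiv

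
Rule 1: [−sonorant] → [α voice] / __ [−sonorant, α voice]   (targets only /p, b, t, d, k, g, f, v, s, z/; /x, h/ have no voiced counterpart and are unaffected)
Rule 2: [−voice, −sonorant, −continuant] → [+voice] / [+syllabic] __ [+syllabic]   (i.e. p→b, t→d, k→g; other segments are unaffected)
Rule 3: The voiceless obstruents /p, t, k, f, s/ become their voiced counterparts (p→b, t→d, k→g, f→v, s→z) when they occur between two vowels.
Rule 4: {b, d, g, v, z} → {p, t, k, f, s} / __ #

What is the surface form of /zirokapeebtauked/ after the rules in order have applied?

zirogabeeptauget

Rule 1 (regressive voicing assimilation): /b/ precedes the voiceless obstruent /t/, so it devoices to [p] by assimilation. /zirokapeebtauked/ → zirokapeeptauked.
Rule 2 (intervocalic voicing): /k/ is a voiceless stop between vowels /o/ and /a/, so it voices to [g]. /p/ is a voiceless stop between vowels /a/ and /e/, so it voices to [b]. /k/ is a voiceless stop between vowels /u/ and /e/, so it voices to [g]. /zirokapeeptauked/ → zirogabeeptauged.
Rule 3 (intervocalic voicing): no segment meets the environment; /zirogabeeptauged/ is unchanged.
Rule 4 (final devoicing): /d/ is a voiced obstruent in word-final position, so it devoices to [t]. /zirogabeeptauged/ → zirogabeeptauget.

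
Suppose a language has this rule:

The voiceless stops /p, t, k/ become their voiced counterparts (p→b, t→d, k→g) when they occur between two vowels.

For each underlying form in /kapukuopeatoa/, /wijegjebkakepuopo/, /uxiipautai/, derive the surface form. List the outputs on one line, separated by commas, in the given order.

/kapukuopeatoa/: /p/ is a voiceless stop between vowels /a/ and /u/, so it voices to [b]. /k/ is a voiceless stop between vowels /u/ and /u/, so it voices to [g]. /p/ is a voiceless stop between vowels /o/ and /e/, so it voices to [b]. /t/ is a voiceless stop between vowels /a/ and /o/, so it voices to [d]. → [kabuguobeadoa].
/wijegjebkakepuopo/: /k/ is a voiceless stop between vowels /a/ and /e/, so it voices to [g]. /p/ is a voiceless stop between vowels /e/ and /u/, so it voices to [b]. /p/ is a voiceless stop between vowels /o/ and /o/, so it voices to [b]. → [wijegjebkagebuobo].
/uxiipautai/: /p/ is a voiceless stop between vowels /i/ and /a/, so it voices to [b]. /t/ is a voiceless stop between vowels /u/ and /a/, so it voices to [d]. → [uxiibaudai].

kabuguobeadoa, wijegjebkagebuobo, uxiibaudai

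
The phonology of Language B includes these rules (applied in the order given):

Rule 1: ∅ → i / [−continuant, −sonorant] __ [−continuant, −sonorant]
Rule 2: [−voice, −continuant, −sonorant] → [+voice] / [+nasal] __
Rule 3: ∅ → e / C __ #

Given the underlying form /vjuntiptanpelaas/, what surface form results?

vjundipitanbelaase

Rule 1 (stop-cluster i-epenthesis): /p/ and /t/ form a stop–stop cluster, so [i] is inserted between them. /vjuntiptanpelaas/ → vjuntipitanpelaas.
Rule 2 (post-nasal voicing): /t/ is a voiceless stop immediately after the nasal /n/, so it voices to [d]. /p/ is a voiceless stop immediately after the nasal /n/, so it voices to [b]. /vjuntipitanpelaas/ → vjundipitanbelaas.
Rule 3 (final e-epenthesis): the form ends in the consonant /s/, so [e] is inserted word-finally. /vjundipitanbelaas/ → vjundipitanbelaase.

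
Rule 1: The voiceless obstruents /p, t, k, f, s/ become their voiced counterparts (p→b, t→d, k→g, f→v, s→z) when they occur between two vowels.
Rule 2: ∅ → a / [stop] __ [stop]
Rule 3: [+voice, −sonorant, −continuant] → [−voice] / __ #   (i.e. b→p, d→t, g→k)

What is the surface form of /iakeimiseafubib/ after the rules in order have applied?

Rule 1 (intervocalic voicing): /k/ is a voiceless obstruent between vowels /a/ and /e/, so it voices to [g]. /s/ is a voiceless obstruent between vowels /i/ and /e/, so it voices to [z]. /f/ is a voiceless obstruent between vowels /a/ and /u/, so it voices to [v]. /iakeimiseafubib/ → iageimizeavubib.
Rule 2 (stop-cluster a-epenthesis): no segment meets the environment; /iageimizeavubib/ is unchanged.
Rule 3 (final devoicing): /b/ is a voiced stop in word-final position, so it devoices to [p]. /iageimizeavubib/ → iageimizeavubip.

iageimizeavubip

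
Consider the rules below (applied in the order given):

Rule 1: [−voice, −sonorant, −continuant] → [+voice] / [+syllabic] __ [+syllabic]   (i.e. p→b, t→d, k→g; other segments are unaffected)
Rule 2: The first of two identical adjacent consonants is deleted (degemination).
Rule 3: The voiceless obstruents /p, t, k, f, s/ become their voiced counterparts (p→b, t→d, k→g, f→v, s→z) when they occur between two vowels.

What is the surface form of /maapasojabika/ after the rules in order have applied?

maabazojabiga

Rule 1 (intervocalic voicing): /p/ is a voiceless stop between vowels /a/ and /a/, so it voices to [b]. /k/ is a voiceless stop between vowels /i/ and /a/, so it voices to [g]. /maapasojabika/ → maabasojabiga.
Rule 2 (degemination): no segment meets the environment; /maabasojabiga/ is unchanged.
Rule 3 (intervocalic voicing): /s/ is a voiceless obstruent between vowels /a/ and /o/, so it voices to [z]. /maabasojabiga/ → maabazojabiga.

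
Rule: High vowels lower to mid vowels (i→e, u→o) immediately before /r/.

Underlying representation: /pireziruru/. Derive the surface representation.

perezeroru

/i/ is a high vowel immediately before /r/, so it lowers to [e].
/i/ is a high vowel immediately before /r/, so it lowers to [e].
/u/ is a high vowel immediately before /r/, so it lowers to [o].
The other instance of /u/ does not occur in the required environment and remains unchanged.
Surface form: [perezeroru].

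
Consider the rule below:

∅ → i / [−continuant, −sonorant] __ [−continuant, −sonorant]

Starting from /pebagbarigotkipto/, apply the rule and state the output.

pebagibarigotikipito

/g/ and /b/ form a stop–stop cluster, so [i] is inserted between them.
/t/ and /k/ form a stop–stop cluster, so [i] is inserted between them.
/p/ and /t/ form a stop–stop cluster, so [i] is inserted between them.
Surface form: [pebagibarigotikipito].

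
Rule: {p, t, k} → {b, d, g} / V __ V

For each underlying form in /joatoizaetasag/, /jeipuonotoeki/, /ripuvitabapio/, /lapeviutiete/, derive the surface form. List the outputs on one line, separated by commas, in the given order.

joadoizaedasag, jeibuonodoegi, ribuvidababio, labeviudiede

/joatoizaetasag/: /t/ is a voiceless stop between vowels /a/ and /o/, so it voices to [d]. /t/ is a voiceless stop between vowels /e/ and /a/, so it voices to [d]. → [joadoizaedasag].
/jeipuonotoeki/: /p/ is a voiceless stop between vowels /i/ and /u/, so it voices to [b]. /t/ is a voiceless stop between vowels /o/ and /o/, so it voices to [d]. /k/ is a voiceless stop between vowels /e/ and /i/, so it voices to [g]. → [jeibuonodoegi].
/ripuvitabapio/: /p/ is a voiceless stop between vowels /i/ and /u/, so it voices to [b]. /t/ is a voiceless stop between vowels /i/ and /a/, so it voices to [d]. /p/ is a voiceless stop between vowels /a/ and /i/, so it voices to [b]. → [ribuvidababio].
/lapeviutiete/: /p/ is a voiceless stop between vowels /a/ and /e/, so it voices to [b]. /t/ is a voiceless stop between vowels /u/ and /i/, so it voices to [d]. /t/ is a voiceless stop between vowels /e/ and /e/, so it voices to [d]. → [labeviudiede].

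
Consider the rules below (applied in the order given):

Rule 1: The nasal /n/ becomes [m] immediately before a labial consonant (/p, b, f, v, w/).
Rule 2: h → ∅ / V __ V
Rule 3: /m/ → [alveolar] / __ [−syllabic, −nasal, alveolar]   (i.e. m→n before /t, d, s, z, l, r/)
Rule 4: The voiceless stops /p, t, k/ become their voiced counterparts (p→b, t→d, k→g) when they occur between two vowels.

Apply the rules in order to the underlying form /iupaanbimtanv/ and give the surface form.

iubaambintamv

Rule 1 (nasal place assimilation): /n/ precedes the labial consonant /b/, so it assimilates in place to [m]. /n/ precedes the labial consonant /v/, so it assimilates in place to [m]. /iupaanbimtanv/ → iupaambimtamv.
Rule 2 (intervocalic h-deletion): no segment meets the environment; /iupaambimtamv/ is unchanged.
Rule 3 (nasal place assimilation): /m/ precedes the alveolar consonant /t/, so it assimilates in place to [n]. /iupaambimtamv/ → iupaambintamv.
Rule 4 (intervocalic voicing): /p/ is a voiceless stop between vowels /u/ and /a/, so it voices to [b]. /iupaambintamv/ → iubaambintamv.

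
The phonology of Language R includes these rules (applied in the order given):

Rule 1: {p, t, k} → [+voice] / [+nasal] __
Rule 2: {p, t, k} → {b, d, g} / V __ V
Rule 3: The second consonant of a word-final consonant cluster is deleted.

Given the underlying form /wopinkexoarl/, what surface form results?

Rule 1 (post-nasal voicing): /k/ is a voiceless stop immediately after the nasal /n/, so it voices to [g]. /wopinkexoarl/ → wopingexoarl.
Rule 2 (intervocalic voicing): /p/ is a voiceless stop between vowels /o/ and /i/, so it voices to [b]. /wopingexoarl/ → wobingexoarl.
Rule 3 (final cluster simplification): /l/ is the second consonant of a word-final cluster /rl/, so it deletes. /wobingexoarl/ → wobingexoar.

wobingexoar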